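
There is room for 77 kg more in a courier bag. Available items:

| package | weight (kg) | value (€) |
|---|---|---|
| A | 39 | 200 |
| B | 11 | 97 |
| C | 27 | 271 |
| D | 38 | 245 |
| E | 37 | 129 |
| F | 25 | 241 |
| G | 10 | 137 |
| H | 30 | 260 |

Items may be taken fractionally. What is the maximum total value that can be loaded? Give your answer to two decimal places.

780.67

Order: G (137/10=13.70) > C (271/27=10.04) > F (241/25=9.64) > B (97/11=8.82) > H (260/30=8.67) > D (245/38=6.45) > A (200/39=5.13) > E (129/37=3.49)
Fill: take G (10 @ 137) → take C (27 @ 271) → take F (25 @ 241) → take B (11 @ 97) → take 4/30 of H → 34.67; 77/77 used.
Total value = 780.67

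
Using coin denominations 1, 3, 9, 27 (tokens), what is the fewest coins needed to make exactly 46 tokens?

46 = 1×27 + 2×9 + 1×1
Total coins = 1 + 2 + 1 = 4

4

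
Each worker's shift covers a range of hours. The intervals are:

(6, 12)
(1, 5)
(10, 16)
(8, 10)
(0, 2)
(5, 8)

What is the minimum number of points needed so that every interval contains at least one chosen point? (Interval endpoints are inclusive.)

3

Process intervals by earliest right end; each time one isn't hit yet, stab at its right endpoint.
By right end: [0,2]  [1,5]  [5,8]  [8,10]  [6,12]  [10,16]
[0,2] uncovered → point at 2; [5,8] uncovered → point at 8; [10,16] uncovered → point at 16.
Points: 2, 8, 16 (3 total).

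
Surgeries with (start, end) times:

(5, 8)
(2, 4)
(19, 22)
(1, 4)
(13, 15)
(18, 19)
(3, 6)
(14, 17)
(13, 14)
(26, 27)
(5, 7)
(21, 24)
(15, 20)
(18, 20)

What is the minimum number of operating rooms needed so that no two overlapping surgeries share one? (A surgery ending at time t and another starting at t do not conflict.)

Events (time:±→running): 1:+→1 2:+→2 3:+→3 … peak 3.

3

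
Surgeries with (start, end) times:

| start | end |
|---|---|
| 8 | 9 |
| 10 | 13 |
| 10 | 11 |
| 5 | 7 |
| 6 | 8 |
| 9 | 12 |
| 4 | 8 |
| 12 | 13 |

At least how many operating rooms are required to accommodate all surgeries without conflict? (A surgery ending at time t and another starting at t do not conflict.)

3

starts: [4, 5, 6, 8, 9, 10, 10, 12]
ends:   [7, 8, 8, 9, 11, 12, 13, 13]
s4→1 s5→2 s6→3  — peak 3.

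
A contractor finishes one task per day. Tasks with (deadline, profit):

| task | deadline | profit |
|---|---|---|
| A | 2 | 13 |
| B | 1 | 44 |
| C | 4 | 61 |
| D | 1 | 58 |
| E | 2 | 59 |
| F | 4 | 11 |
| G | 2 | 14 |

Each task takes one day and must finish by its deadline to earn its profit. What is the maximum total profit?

189

By profit: C(d4,61), E(d2,59), D(d1,58), B(d1,44), G(d2,14), A(d2,13), F(d4,11)
C→slot 4; E→slot 2; D→slot 1; B skipped; G skipped; A skipped; F→slot 3.
Profit = 58 + 59 + 11 + 61 = 189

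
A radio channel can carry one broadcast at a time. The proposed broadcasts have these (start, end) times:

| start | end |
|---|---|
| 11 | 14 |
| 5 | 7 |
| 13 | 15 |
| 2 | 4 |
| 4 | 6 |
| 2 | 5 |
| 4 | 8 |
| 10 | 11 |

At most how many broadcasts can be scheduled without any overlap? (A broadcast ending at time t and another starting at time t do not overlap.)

Sorted by end: (2,4)  (2,5)  (4,6)  (5,7)  (4,8)  (10,11)  (11,14)  (13,15)
take (2,4); take (4,6); skip (5,7); take (10,11); take (11,14).
Selected 4 broadcasts.

4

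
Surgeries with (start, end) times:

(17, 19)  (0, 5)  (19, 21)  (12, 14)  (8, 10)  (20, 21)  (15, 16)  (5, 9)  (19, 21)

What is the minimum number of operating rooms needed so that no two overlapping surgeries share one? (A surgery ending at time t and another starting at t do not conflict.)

3

The answer is the maximum number of intervals overlapping at any instant.
Events (time:±→running): 0:+→1 5:-→0 5:+→1 8:+→2 9:-→1 10:-→0 12:+→1 14:-→0 15:+→1 16:-→0 17:+→1 19:-→0 19:+→1 19:+→2 20:+→3 … peak 3.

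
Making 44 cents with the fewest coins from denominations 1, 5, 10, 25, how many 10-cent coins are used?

44 − 1×25→19 − 1×10→9 − 1×5→4 − 4×1→0
Count of 10: 1

1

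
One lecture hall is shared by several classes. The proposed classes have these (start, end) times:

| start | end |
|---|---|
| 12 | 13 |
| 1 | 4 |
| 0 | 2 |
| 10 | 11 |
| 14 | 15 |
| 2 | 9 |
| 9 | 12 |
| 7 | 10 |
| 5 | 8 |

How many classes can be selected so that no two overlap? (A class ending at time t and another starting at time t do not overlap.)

Sorted by end: (0,2)  (1,4)  (5,8)  (2,9)  (7,10)  (10,11)  (9,12)  (12,13)  (14,15)
take (0,2); skip (1,4); take (5,8); skip (7,10); take (10,11); skip (9,12); take (12,13); take (14,15).
Selected 5 classes.

5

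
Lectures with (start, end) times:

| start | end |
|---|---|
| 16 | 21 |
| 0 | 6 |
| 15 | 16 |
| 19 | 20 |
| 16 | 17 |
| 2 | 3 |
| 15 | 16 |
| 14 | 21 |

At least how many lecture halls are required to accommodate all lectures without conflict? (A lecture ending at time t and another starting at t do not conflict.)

Count concurrent intervals with a sweep; the peak is the room count.
starts: [0, 2, 14, 15, 15, 16, 16, 19]
ends:   [3, 6, 16, 16, 17, 20, 21, 21]
s0→1 s2→2 e3→1 e6→0 s14→1 s15→2 s15→3  — peak 3.

3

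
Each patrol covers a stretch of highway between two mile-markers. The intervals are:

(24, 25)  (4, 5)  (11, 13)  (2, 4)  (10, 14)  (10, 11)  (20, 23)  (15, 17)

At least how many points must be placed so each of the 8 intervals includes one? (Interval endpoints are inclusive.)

5

Sorted: [2,4] [4,5] [10,11] [11,13] [10,14] [15,17] [20,23] [24,25]
{[2,4],[4,5]} hit by 4; {[10,11],[11,13],[10,14]} hit by 11; {[15,17]} hit by 17; {[20,23]} hit by 23; {[24,25]} hit by 25.
Points: 4, 11, 17, 23, 25 (5 total).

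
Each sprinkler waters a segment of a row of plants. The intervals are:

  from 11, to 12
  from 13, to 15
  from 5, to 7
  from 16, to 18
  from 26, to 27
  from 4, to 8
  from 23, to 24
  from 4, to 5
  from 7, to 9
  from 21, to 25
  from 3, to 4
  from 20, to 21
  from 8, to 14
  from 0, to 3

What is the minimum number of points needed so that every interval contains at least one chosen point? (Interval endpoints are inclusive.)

Sort by right endpoint; whenever an interval is uncovered, place a point at its right end.
Sorted: [0,3] [3,4] [4,5] [5,7] [4,8] [7,9] [11,12] [8,14] [13,15] [16,18] [20,21] [23,24] [21,25] [26,27]
{[0,3],[3,4]} hit by 3; {[4,5],[5,7],[4,8]} hit by 5; {[7,9]} hit by 9; {[11,12],[8,14]} hit by 12; {[13,15]} hit by 15; {[16,18]} hit by 18; {[20,21]} hit by 21; {[23,24],[21,25]} hit by 24; {[26,27]} hit by 27.
Points: 3, 5, 9, 12, 15, 18, 21, 24, 27 (9 total).

9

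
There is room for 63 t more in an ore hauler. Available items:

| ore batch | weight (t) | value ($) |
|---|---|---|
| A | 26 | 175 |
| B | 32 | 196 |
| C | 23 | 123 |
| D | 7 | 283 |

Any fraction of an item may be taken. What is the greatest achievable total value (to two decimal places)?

Ratios (sorted): D 40.43, A 6.73, B 6.12, C 5.35
take D (7 @ 283); take A (26 @ 175); take 30/32 of B → 183.75. Capacity used 63/63.
Total value = 641.75

641.75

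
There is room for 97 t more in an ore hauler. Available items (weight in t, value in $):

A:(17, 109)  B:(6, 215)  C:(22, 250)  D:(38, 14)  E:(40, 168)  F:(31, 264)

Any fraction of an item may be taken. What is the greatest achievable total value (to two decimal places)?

Order: B (215/6=35.83) > C (250/22=11.36) > F (264/31=8.52) > A (109/17=6.41) > E (168/40=4.20) > D (14/38=0.37)
Fill: take B (6 @ 215) → take C (22 @ 250) → take F (31 @ 264) → take A (17 @ 109) → take 21/40 of E → 88.20; 97/97 used.
Total value = 926.20

926.20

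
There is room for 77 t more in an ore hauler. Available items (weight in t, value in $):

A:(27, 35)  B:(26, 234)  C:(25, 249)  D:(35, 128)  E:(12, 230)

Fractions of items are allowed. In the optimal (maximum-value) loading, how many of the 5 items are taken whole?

3

Sort by value per unit weight and fill in that order.
Order: E (230/12=19.17) > C (249/25=9.96) > B (234/26=9.00) > D (128/35=3.66) > A (35/27=1.30)
Fill: take E (12 @ 230) → take C (25 @ 249) → take B (26 @ 234) → take 14/35 of D → 51.20; 77/77 used.
3 item(s) taken whole; one partial (take 14/35 of D).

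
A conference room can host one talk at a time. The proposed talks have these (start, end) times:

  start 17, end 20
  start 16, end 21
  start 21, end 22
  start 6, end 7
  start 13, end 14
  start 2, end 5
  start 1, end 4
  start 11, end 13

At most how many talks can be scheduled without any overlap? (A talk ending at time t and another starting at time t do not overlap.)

Sorted by end: (1,4)  (2,5)  (6,7)  (11,13)  (13,14)  (17,20)  (16,21)  (21,22)
take (1,4); take (6,7); take (11,13); take (13,14); take (17,20); skip (16,21); take (21,22).
Selected 6 talks.

6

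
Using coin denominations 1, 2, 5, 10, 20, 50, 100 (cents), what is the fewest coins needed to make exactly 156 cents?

Greedy: take as many of the largest coin as possible, then repeat with the remainder.
156 = 1×100 + 1×50 + 1×5 + 1×1
Total coins = 1 + 1 + 1 + 1 = 4

4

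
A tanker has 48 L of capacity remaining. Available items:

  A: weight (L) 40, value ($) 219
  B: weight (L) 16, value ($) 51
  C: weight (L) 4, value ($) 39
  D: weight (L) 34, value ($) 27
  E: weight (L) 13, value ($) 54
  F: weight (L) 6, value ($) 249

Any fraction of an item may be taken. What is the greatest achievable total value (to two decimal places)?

496.05

Sort by value per unit weight and fill in that order.
Order: F (249/6=41.50) > C (39/4=9.75) > A (219/40=5.47) > E (54/13=4.15) > B (51/16=3.19) > D (27/34=0.79)
Fill: take F (6 @ 249) → take C (4 @ 39) → take 38/40 of A → 208.05; 48/48 used.
Total value = 496.05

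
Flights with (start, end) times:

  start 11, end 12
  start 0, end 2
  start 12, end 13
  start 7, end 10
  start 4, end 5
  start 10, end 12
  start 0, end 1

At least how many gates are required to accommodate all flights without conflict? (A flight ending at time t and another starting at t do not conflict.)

The answer is the maximum number of intervals overlapping at any instant.
starts: [0, 0, 4, 7, 10, 11, 12]
ends:   [1, 2, 5, 10, 12, 12, 13]
s0→1 s0→2  — peak 2.

2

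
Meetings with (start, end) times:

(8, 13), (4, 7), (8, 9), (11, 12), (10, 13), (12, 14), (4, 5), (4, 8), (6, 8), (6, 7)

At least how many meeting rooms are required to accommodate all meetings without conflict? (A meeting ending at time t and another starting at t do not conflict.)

starts: [4, 4, 4, 6, 6, 8, 8, 10, 11, 12]
ends:   [5, 7, 7, 8, 8, 9, 12, 13, 13, 14]
s4→1 s4→2 s4→3 e5→2 s6→3 s6→4  — peak 4.

4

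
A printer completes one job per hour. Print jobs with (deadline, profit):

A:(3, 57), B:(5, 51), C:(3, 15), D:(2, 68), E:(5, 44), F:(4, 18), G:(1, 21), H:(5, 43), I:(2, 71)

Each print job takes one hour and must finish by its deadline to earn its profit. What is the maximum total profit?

291

By profit: I(d2,71), D(d2,68), A(d3,57), B(d5,51), E(d5,44), H(d5,43), G(d1,21), F(d4,18), C(d3,15)
I→slot 2; D→slot 1; A→slot 3; B→slot 5; E→slot 4; H skipped; G skipped; F skipped; C skipped.
Profit = 68 + 71 + 57 + 44 + 51 = 291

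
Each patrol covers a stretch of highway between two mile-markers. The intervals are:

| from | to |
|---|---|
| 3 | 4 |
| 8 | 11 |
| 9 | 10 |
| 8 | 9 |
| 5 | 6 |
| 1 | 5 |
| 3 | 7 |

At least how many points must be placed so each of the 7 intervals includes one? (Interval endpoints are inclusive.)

Process intervals by earliest right end; each time one isn't hit yet, stab at its right endpoint.
By right end: [3,4]  [1,5]  [5,6]  [3,7]  [8,9]  [9,10]  [8,11]
[3,4] uncovered → point at 4; [5,6] uncovered → point at 6; [8,9] uncovered → point at 9.
Points: 4, 6, 9 (3 total).

3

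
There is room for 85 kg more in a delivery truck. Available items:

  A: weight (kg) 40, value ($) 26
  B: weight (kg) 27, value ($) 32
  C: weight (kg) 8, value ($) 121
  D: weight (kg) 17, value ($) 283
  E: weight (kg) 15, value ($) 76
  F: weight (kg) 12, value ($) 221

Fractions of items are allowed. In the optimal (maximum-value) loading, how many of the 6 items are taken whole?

Greedy by value/weight ratio, highest first.
Ratios (sorted): F 18.42, D 16.65, C 15.12, E 5.07, B 1.19, A 0.65
take F (12 @ 221); take D (17 @ 283); take C (8 @ 121); take E (15 @ 76); take B (27 @ 32); take 6/40 of A → 3.90. Capacity used 85/85.
5 item(s) taken whole; one partial (take 6/40 of A).

5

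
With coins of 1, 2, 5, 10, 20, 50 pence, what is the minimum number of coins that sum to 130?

4

130 − 2×50→30 − 1×20→10 − 1×10→0
Total coins = 2 + 1 + 1 = 4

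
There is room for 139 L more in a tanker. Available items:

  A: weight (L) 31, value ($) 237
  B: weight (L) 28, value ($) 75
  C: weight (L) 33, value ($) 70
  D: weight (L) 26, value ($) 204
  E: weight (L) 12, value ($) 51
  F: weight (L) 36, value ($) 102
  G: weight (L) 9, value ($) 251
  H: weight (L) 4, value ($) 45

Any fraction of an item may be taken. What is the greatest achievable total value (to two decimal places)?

Greedy by value/weight ratio, highest first.
Order: G (251/9=27.89) > H (45/4=11.25) > D (204/26=7.85) > A (237/31=7.65) > E (51/12=4.25) > F (102/36=2.83) > B (75/28=2.68) > C (70/33=2.12)
Fill: take G (9 @ 251) → take H (4 @ 45) → take D (26 @ 204) → take A (31 @ 237) → take E (12 @ 51) → take F (36 @ 102) → take 21/28 of B → 56.25; 139/139 used.
Total value = 946.25

946.25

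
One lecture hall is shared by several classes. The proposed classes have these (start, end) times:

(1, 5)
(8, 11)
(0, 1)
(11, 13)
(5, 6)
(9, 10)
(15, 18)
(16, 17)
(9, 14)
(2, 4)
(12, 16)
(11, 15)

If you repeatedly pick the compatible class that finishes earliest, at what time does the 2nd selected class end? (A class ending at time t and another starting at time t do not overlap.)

By end time: (0,1), (2,4), (1,5), (5,6), (9,10), (8,11), (11,13), (9,14), (11,15), (12,16), (16,17), (15,18).
Pick (0,1); next start ≥ 1 → (2,4); next start ≥ 4 → (5,6); next start ≥ 6 → (9,10); next start ≥ 10 → (11,13); next start ≥ 13 → (16,17).
Selected: (0,1) (2,4) (5,6) (9,10) (11,13) (16,17)

4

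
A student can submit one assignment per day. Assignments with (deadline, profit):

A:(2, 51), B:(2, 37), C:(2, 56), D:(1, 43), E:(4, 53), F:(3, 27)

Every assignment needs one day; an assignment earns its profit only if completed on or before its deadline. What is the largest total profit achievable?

187

Sort by profit descending; place each in the latest free slot ≤ its deadline.
By profit: C(d2,56), E(d4,53), A(d2,51), D(d1,43), B(d2,37), F(d3,27)
C→slot 2; E→slot 4; A→slot 1; D skipped; B skipped; F→slot 3.
Profit = 51 + 56 + 27 + 53 = 187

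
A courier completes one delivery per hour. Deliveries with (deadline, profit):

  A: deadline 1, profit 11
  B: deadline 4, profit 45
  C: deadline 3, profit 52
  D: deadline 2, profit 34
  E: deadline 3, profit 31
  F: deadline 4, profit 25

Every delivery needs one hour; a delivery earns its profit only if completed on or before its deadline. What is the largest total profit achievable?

162

Take jobs in profit order; each goes to the latest open slot no later than its deadline.
By profit: C(d3,52), B(d4,45), D(d2,34), E(d3,31), F(d4,25), A(d1,11)
C→slot 3; B→slot 4; D→slot 2; E→slot 1; F skipped; A skipped.
Profit = 31 + 34 + 52 + 45 = 162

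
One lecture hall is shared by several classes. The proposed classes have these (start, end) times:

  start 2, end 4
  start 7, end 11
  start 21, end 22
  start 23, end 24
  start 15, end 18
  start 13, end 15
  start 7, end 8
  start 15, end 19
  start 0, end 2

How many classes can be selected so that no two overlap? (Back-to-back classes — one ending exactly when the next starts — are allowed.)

By end time: (0,2), (2,4), (7,8), (7,11), (13,15), (15,18), (15,19), (21,22), (23,24).
Pick (0,2); next start ≥ 2 → (2,4); next start ≥ 4 → (7,8); next start ≥ 8 → (13,15); next start ≥ 15 → (15,18); next start ≥ 18 → (21,22); next start ≥ 22 → (23,24).
Selected 7 classes.

7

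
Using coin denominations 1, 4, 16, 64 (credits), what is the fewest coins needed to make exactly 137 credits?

Greedy: take as many of the largest coin as possible, then repeat with the remainder.
137 = 2×64 + 2×4 + 1×1
Total coins = 2 + 2 + 1 = 5

5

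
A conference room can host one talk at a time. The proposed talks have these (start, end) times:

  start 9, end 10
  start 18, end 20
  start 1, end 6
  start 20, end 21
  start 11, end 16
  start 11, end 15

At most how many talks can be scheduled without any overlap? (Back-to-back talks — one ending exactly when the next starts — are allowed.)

Greedy by earliest finish: after sorting by end time, pick each interval compatible with the last pick.
Sorted by end: (1,6)  (9,10)  (11,15)  (11,16)  (18,20)  (20,21)
take (1,6); take (9,10); take (11,15); skip (11,16); take (18,20); take (20,21).
Selected 5 talks.

5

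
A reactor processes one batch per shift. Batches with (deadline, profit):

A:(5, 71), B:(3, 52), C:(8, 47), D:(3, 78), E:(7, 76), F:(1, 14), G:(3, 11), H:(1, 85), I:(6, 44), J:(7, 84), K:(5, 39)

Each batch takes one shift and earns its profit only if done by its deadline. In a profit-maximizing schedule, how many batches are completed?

Sort by profit descending; place each in the latest free slot ≤ its deadline.
Profit order: H=85 J=84 D=78 E=76 A=71 B=52 C=47 I=44 K=39 F=14 G=11
Assign: H→slot 1, J→slot 7, D→slot 3, E→slot 6, A→slot 5, B→slot 2, C→slot 8, I→slot 4, K skipped, F skipped, G skipped.
Slots: [1:H] [2:B] [3:D] [4:I] [5:A] [6:E] [7:J] [8:C]
8 of 11 scheduled.

8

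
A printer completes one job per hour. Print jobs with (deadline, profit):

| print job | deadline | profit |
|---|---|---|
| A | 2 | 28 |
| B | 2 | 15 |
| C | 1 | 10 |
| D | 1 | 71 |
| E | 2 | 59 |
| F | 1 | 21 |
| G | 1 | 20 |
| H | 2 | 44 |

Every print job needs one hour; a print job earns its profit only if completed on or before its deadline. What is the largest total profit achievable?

Take jobs in profit order; each goes to the latest open slot no later than its deadline.
By profit: D(d1,71), E(d2,59), H(d2,44), A(d2,28), F(d1,21), G(d1,20), B(d2,15), C(d1,10)
D→slot 1; E→slot 2; H skipped; A skipped; F skipped; G skipped; B skipped; C skipped.
Profit = 71 + 59 = 130

130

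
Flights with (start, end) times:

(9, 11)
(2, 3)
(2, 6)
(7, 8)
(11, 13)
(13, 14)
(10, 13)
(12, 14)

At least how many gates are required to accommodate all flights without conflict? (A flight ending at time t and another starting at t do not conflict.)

3

starts: [2, 2, 7, 9, 10, 11, 12, 13]
ends:   [3, 6, 8, 11, 13, 13, 14, 14]
s2→1 s2→2 e3→1 e6→0 s7→1 e8→0 s9→1 s10→2 e11→1 s11→2 s12→3  — peak 3.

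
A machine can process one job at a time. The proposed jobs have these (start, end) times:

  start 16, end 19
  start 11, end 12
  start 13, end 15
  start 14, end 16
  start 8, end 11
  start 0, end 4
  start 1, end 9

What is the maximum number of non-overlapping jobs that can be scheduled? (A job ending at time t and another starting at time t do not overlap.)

5

Sorted by end: (0,4)  (1,9)  (8,11)  (11,12)  (13,15)  (14,16)  (16,19)
take (0,4); skip (1,9); take (8,11); take (11,12); take (13,15); skip (14,16); take (16,19).
Selected 5 jobs.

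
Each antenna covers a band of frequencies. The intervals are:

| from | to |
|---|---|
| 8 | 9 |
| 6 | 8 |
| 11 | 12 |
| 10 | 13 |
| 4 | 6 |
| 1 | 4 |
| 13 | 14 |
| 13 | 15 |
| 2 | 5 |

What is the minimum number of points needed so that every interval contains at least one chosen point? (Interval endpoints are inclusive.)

Sort by right endpoint; whenever an interval is uncovered, place a point at its right end.
Sorted: [1,4] [2,5] [4,6] [6,8] [8,9] [11,12] [10,13] [13,14] [13,15]
{[1,4],[2,5],[4,6]} hit by 4; {[6,8],[8,9]} hit by 8; {[11,12],[10,13]} hit by 12; {[13,14],[13,15]} hit by 14.
Points: 4, 8, 12, 14 (4 total).

4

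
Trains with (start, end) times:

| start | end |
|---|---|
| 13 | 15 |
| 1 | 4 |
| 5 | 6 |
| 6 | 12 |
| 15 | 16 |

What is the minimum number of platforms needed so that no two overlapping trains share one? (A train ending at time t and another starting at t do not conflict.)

starts: [1, 5, 6, 13, 15]
ends:   [4, 6, 12, 15, 16]
s1→1  — peak 1.

1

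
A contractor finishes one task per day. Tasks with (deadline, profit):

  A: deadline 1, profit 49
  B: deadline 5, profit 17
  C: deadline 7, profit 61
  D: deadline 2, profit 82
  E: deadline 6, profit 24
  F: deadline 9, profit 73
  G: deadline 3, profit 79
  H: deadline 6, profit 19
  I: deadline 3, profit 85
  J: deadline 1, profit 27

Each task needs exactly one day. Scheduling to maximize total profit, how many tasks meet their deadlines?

Sort by profit descending; place each in the latest free slot ≤ its deadline.
By profit: I(d3,85), D(d2,82), G(d3,79), F(d9,73), C(d7,61), A(d1,49), J(d1,27), E(d6,24), H(d6,19), B(d5,17)
I→slot 3; D→slot 2; G→slot 1; F→slot 9; C→slot 7; A skipped; J skipped; E→slot 6; H→slot 5; B→slot 4.
8 of 10 scheduled.

8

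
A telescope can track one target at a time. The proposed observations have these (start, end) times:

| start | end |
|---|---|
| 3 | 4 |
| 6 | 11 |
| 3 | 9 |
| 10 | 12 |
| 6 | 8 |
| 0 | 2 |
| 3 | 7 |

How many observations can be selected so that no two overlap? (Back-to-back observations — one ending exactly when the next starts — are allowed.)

4

Sort by end time and greedily take each interval whose start is ≥ the last chosen end.
Sorted by end: (0,2)  (3,4)  (3,7)  (6,8)  (3,9)  (6,11)  (10,12)
take (0,2); take (3,4); skip (3,7); take (6,8); skip (6,11); take (10,12).
Selected 4 observations.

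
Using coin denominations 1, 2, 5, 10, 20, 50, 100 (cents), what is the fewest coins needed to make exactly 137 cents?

Greedy: take as many of the largest coin as possible, then repeat with the remainder.
137 − 1×100→37 − 1×20→17 − 1×10→7 − 1×5→2 − 1×2→0
Total coins = 1 + 1 + 1 + 1 + 1 = 5

5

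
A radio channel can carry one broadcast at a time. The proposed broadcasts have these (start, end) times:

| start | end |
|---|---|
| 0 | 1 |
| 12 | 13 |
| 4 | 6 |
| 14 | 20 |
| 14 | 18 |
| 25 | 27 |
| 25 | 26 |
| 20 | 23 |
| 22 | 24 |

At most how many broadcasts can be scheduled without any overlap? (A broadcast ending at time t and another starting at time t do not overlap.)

6

Order by finish time; keep every interval that doesn't clash with the previous kept one.
Sorted by end: (0,1)  (4,6)  (12,13)  (14,18)  (14,20)  (20,23)  (22,24)  (25,26)  (25,27)
take (0,1); take (4,6); take (12,13); take (14,18); take (20,23); take (25,26).
Selected 6 broadcasts.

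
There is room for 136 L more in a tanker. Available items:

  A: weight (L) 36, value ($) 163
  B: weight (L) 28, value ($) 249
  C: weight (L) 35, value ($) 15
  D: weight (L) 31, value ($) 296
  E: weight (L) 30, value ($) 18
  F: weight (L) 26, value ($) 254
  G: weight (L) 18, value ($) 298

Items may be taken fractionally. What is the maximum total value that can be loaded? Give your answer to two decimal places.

1246.42

Ratios (sorted): G 16.56, F 9.77, D 9.55, B 8.89, A 4.53, E 0.60, C 0.43
take G (18 @ 298); take F (26 @ 254); take D (31 @ 296); take B (28 @ 249); take 33/36 of A → 149.42. Capacity used 136/136.
Total value = 1246.42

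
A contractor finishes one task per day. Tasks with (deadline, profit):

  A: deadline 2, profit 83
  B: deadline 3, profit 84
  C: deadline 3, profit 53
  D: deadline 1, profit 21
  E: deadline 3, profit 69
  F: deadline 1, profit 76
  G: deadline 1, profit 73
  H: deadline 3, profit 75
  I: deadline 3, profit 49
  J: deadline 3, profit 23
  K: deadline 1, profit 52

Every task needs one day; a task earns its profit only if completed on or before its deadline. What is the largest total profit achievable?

243

By profit: B(d3,84), A(d2,83), F(d1,76), H(d3,75), G(d1,73), E(d3,69), C(d3,53), K(d1,52), I(d3,49), J(d3,23), D(d1,21)
B→slot 3; A→slot 2; F→slot 1; H skipped; G skipped; E skipped; C skipped; K skipped; I skipped; J skipped; D skipped.
Profit = 76 + 83 + 84 = 243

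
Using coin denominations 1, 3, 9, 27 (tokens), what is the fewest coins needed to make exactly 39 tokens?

39 − 1×27→12 − 1×9→3 − 1×3→0
Total coins = 1 + 1 + 1 = 3

3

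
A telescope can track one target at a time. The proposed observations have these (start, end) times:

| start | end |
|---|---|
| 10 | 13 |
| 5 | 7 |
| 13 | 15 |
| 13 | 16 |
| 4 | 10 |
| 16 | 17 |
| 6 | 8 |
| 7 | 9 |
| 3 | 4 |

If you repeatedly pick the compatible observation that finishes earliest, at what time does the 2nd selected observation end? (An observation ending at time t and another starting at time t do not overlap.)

7

Greedy by earliest finish: after sorting by end time, pick each interval compatible with the last pick.
Sorted by end: (3,4)  (5,7)  (6,8)  (7,9)  (4,10)  (10,13)  (13,15)  (13,16)  (16,17)
take (3,4); take (5,7); take (7,9); take (10,13); take (13,15); skip (13,16); take (16,17).
Selected: (3,4) (5,7) (7,9) (10,13) (13,15) (16,17)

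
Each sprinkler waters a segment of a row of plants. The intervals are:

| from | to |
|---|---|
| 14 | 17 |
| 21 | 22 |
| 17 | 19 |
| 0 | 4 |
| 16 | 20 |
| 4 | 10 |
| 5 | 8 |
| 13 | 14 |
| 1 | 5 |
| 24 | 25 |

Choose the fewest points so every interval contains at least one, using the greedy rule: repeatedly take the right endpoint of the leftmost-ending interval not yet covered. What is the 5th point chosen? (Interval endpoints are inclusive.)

22

Sort by right endpoint; whenever an interval is uncovered, place a point at its right end.
Sorted: [0,4] [1,5] [5,8] [4,10] [13,14] [14,17] [17,19] [16,20] [21,22] [24,25]
{[0,4],[1,5]} hit by 4; {[5,8],[4,10]} hit by 8; {[13,14],[14,17]} hit by 14; {[17,19],[16,20]} hit by 19; {[21,22]} hit by 22; {[24,25]} hit by 25.
Points: 4, 8, 14, 19, 22, 25 (6 total).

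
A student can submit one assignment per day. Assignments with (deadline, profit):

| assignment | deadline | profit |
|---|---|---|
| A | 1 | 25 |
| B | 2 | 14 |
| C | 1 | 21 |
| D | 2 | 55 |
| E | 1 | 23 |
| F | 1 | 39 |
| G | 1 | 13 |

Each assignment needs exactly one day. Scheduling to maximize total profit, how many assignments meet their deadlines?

Take jobs in profit order; each goes to the latest open slot no later than its deadline.
By profit: D(d2,55), F(d1,39), A(d1,25), E(d1,23), C(d1,21), B(d2,14), G(d1,13)
D→slot 2; F→slot 1; A skipped; E skipped; C skipped; B skipped; G skipped.
2 of 7 scheduled.

2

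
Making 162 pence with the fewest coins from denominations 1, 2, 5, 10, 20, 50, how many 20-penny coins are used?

0

162 − 3×50→12 − 1×10→2 − 1×2→0
Count of 20: 0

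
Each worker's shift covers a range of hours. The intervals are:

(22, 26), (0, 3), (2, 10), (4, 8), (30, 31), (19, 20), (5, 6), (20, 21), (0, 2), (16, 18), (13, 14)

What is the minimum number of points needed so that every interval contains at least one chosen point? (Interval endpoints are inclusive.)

7

Sort by right endpoint; whenever an interval is uncovered, place a point at its right end.
Sorted: [0,2] [0,3] [5,6] [4,8] [2,10] [13,14] [16,18] [19,20] [20,21] [22,26] [30,31]
{[0,2],[0,3]} hit by 2; {[5,6],[4,8],[2,10]} hit by 6; {[13,14]} hit by 14; {[16,18]} hit by 18; {[19,20],[20,21]} hit by 20; {[22,26]} hit by 26; {[30,31]} hit by 31.
Points: 2, 6, 14, 18, 20, 26, 31 (7 total).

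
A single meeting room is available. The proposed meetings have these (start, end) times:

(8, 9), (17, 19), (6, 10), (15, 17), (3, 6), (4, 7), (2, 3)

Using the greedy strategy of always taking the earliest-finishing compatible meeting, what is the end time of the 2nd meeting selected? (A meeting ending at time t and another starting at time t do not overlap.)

6

By end time: (2,3), (3,6), (4,7), (8,9), (6,10), (15,17), (17,19).
Pick (2,3); next start ≥ 3 → (3,6); next start ≥ 6 → (8,9); next start ≥ 9 → (15,17); next start ≥ 17 → (17,19).
Selected: (2,3) (3,6) (8,9) (15,17) (17,19)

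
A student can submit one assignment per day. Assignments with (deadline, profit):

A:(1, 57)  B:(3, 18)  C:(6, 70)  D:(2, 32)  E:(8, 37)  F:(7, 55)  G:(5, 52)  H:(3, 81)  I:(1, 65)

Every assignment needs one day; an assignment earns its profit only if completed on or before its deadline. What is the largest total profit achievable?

Take jobs in profit order; each goes to the latest open slot no later than its deadline.
Profit order: H=81 C=70 I=65 A=57 F=55 G=52 E=37 D=32 B=18
Assign: H→slot 3, C→slot 6, I→slot 1, A skipped, F→slot 7, G→slot 5, E→slot 8, D→slot 2, B skipped.
Slots: [1:I] [2:D] [3:H] [5:G] [6:C] [7:F] [8:E]
Profit = 65 + 32 + 81 + 52 + 70 + 55 + 37 = 392

392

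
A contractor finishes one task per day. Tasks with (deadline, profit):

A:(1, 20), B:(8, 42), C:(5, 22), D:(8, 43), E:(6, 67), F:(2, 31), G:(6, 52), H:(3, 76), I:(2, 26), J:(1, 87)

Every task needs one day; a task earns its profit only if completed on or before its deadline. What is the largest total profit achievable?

Take jobs in profit order; each goes to the latest open slot no later than its deadline.
By profit: J(d1,87), H(d3,76), E(d6,67), G(d6,52), D(d8,43), B(d8,42), F(d2,31), I(d2,26), C(d5,22), A(d1,20)
J→slot 1; H→slot 3; E→slot 6; G→slot 5; D→slot 8; B→slot 7; F→slot 2; I skipped; C→slot 4; A skipped.
Profit = 87 + 31 + 76 + 22 + 52 + 67 + 42 + 43 = 420

420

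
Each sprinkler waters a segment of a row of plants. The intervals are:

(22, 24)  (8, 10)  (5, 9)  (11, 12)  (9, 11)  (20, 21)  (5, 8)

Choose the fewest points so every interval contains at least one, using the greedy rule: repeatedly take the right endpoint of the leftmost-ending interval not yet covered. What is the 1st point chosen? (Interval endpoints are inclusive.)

8

Process intervals by earliest right end; each time one isn't hit yet, stab at its right endpoint.
By right end: [5,8]  [5,9]  [8,10]  [9,11]  [11,12]  [20,21]  [22,24]
[5,8] uncovered → point at 8; [9,11] uncovered → point at 11; [20,21] uncovered → point at 21; [22,24] uncovered → point at 24.
Points: 8, 11, 21, 24 (4 total).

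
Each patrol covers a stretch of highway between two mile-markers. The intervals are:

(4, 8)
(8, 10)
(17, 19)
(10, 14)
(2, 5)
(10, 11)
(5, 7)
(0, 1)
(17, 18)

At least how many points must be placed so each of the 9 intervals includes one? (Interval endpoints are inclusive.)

By right end: [0,1]  [2,5]  [5,7]  [4,8]  [8,10]  [10,11]  [10,14]  [17,18]  [17,19]
[0,1] uncovered → point at 1; [2,5] uncovered → point at 5; [8,10] uncovered → point at 10; [17,18] uncovered → point at 18.
Points: 1, 5, 10, 18 (4 total).

4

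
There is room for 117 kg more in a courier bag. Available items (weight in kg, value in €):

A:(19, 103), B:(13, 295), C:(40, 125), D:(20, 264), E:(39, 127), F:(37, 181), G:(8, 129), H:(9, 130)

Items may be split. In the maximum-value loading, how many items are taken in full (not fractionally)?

6

Greedy by value/weight ratio, highest first.
Ratios (sorted): B 22.69, G 16.12, H 14.44, D 13.20, A 5.42, F 4.89, E 3.26, C 3.12
take B (13 @ 295); take G (8 @ 129); take H (9 @ 130); take D (20 @ 264); take A (19 @ 103); take F (37 @ 181); take 11/39 of E → 35.82. Capacity used 117/117.
6 item(s) taken whole; one partial (take 11/39 of E).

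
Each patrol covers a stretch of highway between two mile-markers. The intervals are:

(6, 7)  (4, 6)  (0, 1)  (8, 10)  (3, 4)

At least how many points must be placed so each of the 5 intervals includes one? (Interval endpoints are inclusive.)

Process intervals by earliest right end; each time one isn't hit yet, stab at its right endpoint.
Sorted: [0,1] [3,4] [4,6] [6,7] [8,10]
{[0,1]} hit by 1; {[3,4],[4,6]} hit by 4; {[6,7]} hit by 7; {[8,10]} hit by 10.
Points: 1, 4, 7, 10 (4 total).

4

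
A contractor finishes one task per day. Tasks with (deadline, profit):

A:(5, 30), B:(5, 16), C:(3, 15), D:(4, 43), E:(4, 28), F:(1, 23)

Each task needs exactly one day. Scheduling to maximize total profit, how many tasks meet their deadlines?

Profit order: D=43 A=30 E=28 F=23 B=16 C=15
Assign: D→slot 4, A→slot 5, E→slot 3, F→slot 1, B→slot 2, C skipped.
Slots: [1:F] [2:B] [3:E] [4:D] [5:A]
5 of 6 scheduled.

5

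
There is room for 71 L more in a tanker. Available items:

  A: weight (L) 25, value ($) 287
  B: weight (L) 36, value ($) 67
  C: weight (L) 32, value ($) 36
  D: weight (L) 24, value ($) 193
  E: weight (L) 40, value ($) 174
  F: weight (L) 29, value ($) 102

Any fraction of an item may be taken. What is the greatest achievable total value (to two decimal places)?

575.70

Sort by value per unit weight and fill in that order.
Ratios (sorted): A 11.48, D 8.04, E 4.35, F 3.52, B 1.86, C 1.12
take A (25 @ 287); take D (24 @ 193); take 22/40 of E → 95.70. Capacity used 71/71.
Total value = 575.70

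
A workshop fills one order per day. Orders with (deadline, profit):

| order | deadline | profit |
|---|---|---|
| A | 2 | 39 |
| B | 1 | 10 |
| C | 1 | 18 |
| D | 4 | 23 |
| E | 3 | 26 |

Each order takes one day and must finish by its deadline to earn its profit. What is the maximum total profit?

Profit order: A=39 E=26 D=23 C=18 B=10
Assign: A→slot 2, E→slot 3, D→slot 4, C→slot 1, B skipped.
Slots: [1:C] [2:A] [3:E] [4:D]
Profit = 18 + 39 + 26 + 23 = 106

106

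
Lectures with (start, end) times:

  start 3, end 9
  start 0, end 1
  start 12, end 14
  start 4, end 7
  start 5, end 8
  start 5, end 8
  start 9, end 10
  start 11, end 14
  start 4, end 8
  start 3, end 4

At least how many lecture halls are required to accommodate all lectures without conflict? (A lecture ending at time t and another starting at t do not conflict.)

5

Count concurrent intervals with a sweep; the peak is the room count.
Events (time:±→running): 0:+→1 1:-→0 3:+→1 3:+→2 4:-→1 4:+→2 4:+→3 5:+→4 5:+→5 … peak 5.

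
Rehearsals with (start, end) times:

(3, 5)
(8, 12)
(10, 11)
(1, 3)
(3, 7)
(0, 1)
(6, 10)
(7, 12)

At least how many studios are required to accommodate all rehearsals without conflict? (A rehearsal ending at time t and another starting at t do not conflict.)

The answer is the maximum number of intervals overlapping at any instant.
starts: [0, 1, 3, 3, 6, 7, 8, 10]
ends:   [1, 3, 5, 7, 10, 11, 12, 12]
s0→1 e1→0 s1→1 e3→0 s3→1 s3→2 e5→1 s6→2 e7→1 s7→2 s8→3  — peak 3.

3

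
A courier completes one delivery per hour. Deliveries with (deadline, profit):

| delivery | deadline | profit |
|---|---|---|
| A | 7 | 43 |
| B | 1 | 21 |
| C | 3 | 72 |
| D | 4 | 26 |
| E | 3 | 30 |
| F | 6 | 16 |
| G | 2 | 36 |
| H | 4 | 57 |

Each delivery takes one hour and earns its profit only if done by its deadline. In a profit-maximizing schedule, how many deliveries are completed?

6

Take jobs in profit order; each goes to the latest open slot no later than its deadline.
Profit order: C=72 H=57 A=43 G=36 E=30 D=26 B=21 F=16
Assign: C→slot 3, H→slot 4, A→slot 7, G→slot 2, E→slot 1, D skipped, B skipped, F→slot 6.
Slots: [1:E] [2:G] [3:C] [4:H] [6:F] [7:A]
6 of 8 scheduled.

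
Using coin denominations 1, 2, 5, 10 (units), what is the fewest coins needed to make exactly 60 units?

60 = 6×10
Total coins = 6 = 6

6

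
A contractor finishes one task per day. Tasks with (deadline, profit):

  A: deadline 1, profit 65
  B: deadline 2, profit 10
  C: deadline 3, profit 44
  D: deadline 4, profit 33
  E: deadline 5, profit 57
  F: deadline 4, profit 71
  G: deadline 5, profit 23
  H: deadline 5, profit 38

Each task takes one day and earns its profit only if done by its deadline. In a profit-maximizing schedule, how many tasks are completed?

Profit order: F=71 A=65 E=57 C=44 H=38 D=33 G=23 B=10
Assign: F→slot 4, A→slot 1, E→slot 5, C→slot 3, H→slot 2, D skipped, G skipped, B skipped.
Slots: [1:A] [2:H] [3:C] [4:F] [5:E]
5 of 8 scheduled.

5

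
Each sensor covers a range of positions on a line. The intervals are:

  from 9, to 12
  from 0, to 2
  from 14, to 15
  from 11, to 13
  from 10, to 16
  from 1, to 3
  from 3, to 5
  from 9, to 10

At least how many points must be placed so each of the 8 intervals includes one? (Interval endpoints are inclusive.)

Process intervals by earliest right end; each time one isn't hit yet, stab at its right endpoint.
Sorted: [0,2] [1,3] [3,5] [9,10] [9,12] [11,13] [14,15] [10,16]
{[0,2],[1,3]} hit by 2; {[3,5]} hit by 5; {[9,10],[9,12]} hit by 10; {[11,13]} hit by 13; {[14,15],[10,16]} hit by 15.
Points: 2, 5, 10, 13, 15 (5 total).

5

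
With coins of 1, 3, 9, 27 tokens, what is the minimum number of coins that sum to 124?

8

124 − 4×27→16 − 1×9→7 − 2×3→1 − 1×1→0
Total coins = 4 + 1 + 2 + 1 = 8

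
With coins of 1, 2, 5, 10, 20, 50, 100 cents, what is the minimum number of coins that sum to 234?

234 = 2×100 + 1×20 + 1×10 + 2×2
Total coins = 2 + 1 + 1 + 2 = 6

6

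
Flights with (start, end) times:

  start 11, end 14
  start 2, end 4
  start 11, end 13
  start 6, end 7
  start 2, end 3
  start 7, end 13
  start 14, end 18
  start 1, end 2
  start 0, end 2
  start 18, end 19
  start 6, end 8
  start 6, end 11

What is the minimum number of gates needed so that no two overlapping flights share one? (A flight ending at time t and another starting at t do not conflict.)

The answer is the maximum number of intervals overlapping at any instant.
starts: [0, 1, 2, 2, 6, 6, 6, 7, 11, 11, 14, 18]
ends:   [2, 2, 3, 4, 7, 8, 11, 13, 13, 14, 18, 19]
s0→1 s1→2 e2→1 e2→0 s2→1 s2→2 e3→1 e4→0 s6→1 s6→2 s6→3  — peak 3.

3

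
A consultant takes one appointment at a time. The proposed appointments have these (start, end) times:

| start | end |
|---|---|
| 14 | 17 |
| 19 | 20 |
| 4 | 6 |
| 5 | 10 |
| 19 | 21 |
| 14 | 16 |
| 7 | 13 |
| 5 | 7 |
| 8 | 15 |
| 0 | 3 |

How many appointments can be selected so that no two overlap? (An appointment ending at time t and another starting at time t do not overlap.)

By end time: (0,3), (4,6), (5,7), (5,10), (7,13), (8,15), (14,16), (14,17), (19,20), (19,21).
Pick (0,3); next start ≥ 3 → (4,6); next start ≥ 6 → (7,13); next start ≥ 13 → (14,16); next start ≥ 16 → (19,20).
Selected 5 appointments.

5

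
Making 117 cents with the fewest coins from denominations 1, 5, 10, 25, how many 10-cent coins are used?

117 = 4×25 + 1×10 + 1×5 + 2×1
Count of 10: 1

1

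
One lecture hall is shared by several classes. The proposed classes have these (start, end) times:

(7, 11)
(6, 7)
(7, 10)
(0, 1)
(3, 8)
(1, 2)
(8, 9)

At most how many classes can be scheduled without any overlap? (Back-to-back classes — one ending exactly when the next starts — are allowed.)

4

By end time: (0,1), (1,2), (6,7), (3,8), (8,9), (7,10), (7,11).
Pick (0,1); next start ≥ 1 → (1,2); next start ≥ 2 → (6,7); next start ≥ 7 → (8,9).
Selected 4 classes.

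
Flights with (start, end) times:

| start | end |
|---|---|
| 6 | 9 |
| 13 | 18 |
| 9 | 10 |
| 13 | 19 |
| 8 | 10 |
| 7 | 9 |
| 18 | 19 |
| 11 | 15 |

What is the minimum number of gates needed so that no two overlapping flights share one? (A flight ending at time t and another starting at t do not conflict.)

3

Count concurrent intervals with a sweep; the peak is the room count.
Events (time:±→running): 6:+→1 7:+→2 8:+→3 … peak 3.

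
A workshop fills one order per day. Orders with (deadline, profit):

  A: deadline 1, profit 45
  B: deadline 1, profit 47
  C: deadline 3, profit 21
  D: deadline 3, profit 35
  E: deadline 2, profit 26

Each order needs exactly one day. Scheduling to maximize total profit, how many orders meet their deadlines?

Take jobs in profit order; each goes to the latest open slot no later than its deadline.
By profit: B(d1,47), A(d1,45), D(d3,35), E(d2,26), C(d3,21)
B→slot 1; A skipped; D→slot 3; E→slot 2; C skipped.
3 of 5 scheduled.

3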